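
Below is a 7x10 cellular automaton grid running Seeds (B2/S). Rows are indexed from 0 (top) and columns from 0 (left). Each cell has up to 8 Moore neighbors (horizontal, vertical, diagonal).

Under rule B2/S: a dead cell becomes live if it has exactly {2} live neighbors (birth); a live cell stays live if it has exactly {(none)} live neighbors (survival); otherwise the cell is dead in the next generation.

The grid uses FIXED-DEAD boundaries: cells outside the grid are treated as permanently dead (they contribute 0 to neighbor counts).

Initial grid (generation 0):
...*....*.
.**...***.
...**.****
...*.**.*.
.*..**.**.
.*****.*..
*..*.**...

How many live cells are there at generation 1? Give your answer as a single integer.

Simulating step by step:
Generation 0 (given above): 32 live cells
Generation 1: 7 live cells
.*....*..*
..........
.*........
..........
*........*
..........
.......*..
Population at generation 1: 7

Answer: 7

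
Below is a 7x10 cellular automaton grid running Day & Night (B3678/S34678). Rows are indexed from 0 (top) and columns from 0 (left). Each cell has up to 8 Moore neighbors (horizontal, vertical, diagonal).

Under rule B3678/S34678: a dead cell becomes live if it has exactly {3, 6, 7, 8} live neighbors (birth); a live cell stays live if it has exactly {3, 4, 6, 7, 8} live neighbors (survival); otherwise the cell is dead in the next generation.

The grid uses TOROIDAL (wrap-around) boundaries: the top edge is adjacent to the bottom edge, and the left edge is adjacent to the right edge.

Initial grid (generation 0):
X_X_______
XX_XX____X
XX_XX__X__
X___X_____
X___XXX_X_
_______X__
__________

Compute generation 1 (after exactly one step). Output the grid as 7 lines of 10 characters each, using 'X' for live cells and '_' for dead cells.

Answer: X__X_____X
___XX____X
_X_XXX____
X___X_XX__
_____X_X_X
_____XX___
__________

Derivation:
Simulating step by step:
Generation 0 (given above): 20 live cells
Generation 1: 19 live cells
(generation 1 grid is the final answer)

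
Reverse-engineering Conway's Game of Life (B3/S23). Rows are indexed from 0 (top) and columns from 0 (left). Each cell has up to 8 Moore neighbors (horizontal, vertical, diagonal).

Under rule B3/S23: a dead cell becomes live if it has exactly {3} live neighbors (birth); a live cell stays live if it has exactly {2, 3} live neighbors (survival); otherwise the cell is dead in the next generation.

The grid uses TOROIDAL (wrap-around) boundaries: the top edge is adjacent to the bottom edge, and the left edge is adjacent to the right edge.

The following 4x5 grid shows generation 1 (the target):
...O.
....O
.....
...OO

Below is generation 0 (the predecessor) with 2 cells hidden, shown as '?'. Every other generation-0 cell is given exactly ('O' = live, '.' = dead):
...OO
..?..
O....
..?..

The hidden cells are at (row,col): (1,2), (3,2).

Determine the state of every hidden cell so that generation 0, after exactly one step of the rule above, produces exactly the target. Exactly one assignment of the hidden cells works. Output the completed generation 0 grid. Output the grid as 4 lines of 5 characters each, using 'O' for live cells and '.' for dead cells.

Hidden generation-0 cells (in order): (1,2), (3,2).
A hidden cell only influences target cells in its own 3x3 neighborhood. Try each of the 2^2 = 4 assignments, step the completed generation 0 forward once under B3/S23, and compare with the target:
  (1,2)=. (3,2)=. -> step gives (0,3)='.' but target has 'O' -> reject
  (1,2)=. (3,2)=O -> step reproduces the target at every cell -> ACCEPT
  (1,2)=O (3,2)=. -> step gives (1,3)='O' but target has '.' -> reject
  (1,2)=O (3,2)=O -> step gives (0,2)='O' but target has '.' -> reject
Unique solution: (1,2)=dead, (3,2)=live.
Check: live-neighbor counts of every cell in the completed generation 0:
11221
21123
02111
22133
Applying B3/S23 to generation 0 with these counts gives:
...O.
....O
.....
...OO
which matches the target exactly.

Answer: ...OO
.....
O....
..O..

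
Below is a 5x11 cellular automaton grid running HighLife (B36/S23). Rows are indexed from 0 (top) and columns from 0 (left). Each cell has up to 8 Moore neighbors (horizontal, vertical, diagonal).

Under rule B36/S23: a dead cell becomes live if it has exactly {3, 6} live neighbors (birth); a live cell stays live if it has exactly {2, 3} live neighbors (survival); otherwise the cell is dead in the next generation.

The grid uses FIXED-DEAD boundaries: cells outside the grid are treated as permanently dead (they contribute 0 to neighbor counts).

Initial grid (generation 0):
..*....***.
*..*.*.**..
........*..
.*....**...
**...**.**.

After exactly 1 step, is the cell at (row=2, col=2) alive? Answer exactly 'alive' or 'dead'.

Simulating step by step:
Generation 0 (given above): 19 live cells
Generation 1: 15 live cells
......**.*.
......*....
........*..
**...**..*.
**...**.*..

Cell (2,2) at generation 1: 0 -> dead

Answer: dead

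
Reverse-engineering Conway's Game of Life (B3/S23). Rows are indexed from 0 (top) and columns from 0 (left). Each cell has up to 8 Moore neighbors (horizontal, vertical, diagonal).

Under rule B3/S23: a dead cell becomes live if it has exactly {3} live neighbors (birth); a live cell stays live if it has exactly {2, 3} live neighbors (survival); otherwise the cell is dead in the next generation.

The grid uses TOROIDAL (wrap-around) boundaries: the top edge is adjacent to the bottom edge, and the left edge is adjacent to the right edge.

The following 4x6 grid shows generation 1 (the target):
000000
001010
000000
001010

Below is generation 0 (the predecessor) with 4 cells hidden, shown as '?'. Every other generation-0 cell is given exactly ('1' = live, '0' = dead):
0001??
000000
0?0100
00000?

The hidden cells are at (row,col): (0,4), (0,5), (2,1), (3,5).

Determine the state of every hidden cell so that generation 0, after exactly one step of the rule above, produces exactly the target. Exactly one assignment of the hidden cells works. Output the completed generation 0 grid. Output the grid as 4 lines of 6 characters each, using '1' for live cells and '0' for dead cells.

Hidden generation-0 cells (in order): (0,4), (0,5), (2,1), (3,5).
A hidden cell only influences target cells in its own 3x3 neighborhood. Try each of the 2^4 = 16 assignments, step the completed generation 0 forward once under B3/S23, and compare with the target:
  (0,4)=0 (0,5)=0 (2,1)=0 (3,5)=0 -> step gives (1,2)='0' but target has '1' -> reject
  (0,4)=0 (0,5)=0 (2,1)=0 (3,5)=1 -> step gives (1,2)='0' but target has '1' -> reject
  (0,4)=0 (0,5)=0 (2,1)=1 (3,5)=0 -> step gives (1,4)='0' but target has '1' -> reject
  (0,4)=0 (0,5)=0 (2,1)=1 (3,5)=1 -> step gives (1,4)='0' but target has '1' -> reject
  (0,4)=0 (0,5)=1 (2,1)=0 (3,5)=0 -> step gives (1,2)='0' but target has '1' -> reject
  (0,4)=0 (0,5)=1 (2,1)=0 (3,5)=1 -> step gives (0,4)='1' but target has '0' -> reject
  (0,4)=0 (0,5)=1 (2,1)=1 (3,5)=0 -> step reproduces the target at every cell -> ACCEPT
  (0,4)=0 (0,5)=1 (2,1)=1 (3,5)=1 -> step gives (0,4)='1' but target has '0' -> reject
  (0,4)=1 (0,5)=0 (2,1)=0 (3,5)=0 -> step gives (1,2)='0' but target has '1' -> reject
  (0,4)=1 (0,5)=0 (2,1)=0 (3,5)=1 -> step gives (0,4)='1' but target has '0' -> reject
  (0,4)=1 (0,5)=0 (2,1)=1 (3,5)=0 -> step gives (1,3)='1' but target has '0' -> reject
  (0,4)=1 (0,5)=0 (2,1)=1 (3,5)=1 -> step gives (0,4)='1' but target has '0' -> reject
  (0,4)=1 (0,5)=1 (2,1)=0 (3,5)=0 -> step gives (0,4)='1' but target has '0' -> reject
  (0,4)=1 (0,5)=1 (2,1)=0 (3,5)=1 -> step gives (0,4)='1' but target has '0' -> reject
  (0,4)=1 (0,5)=1 (2,1)=1 (3,5)=0 -> step gives (0,4)='1' but target has '0' -> reject
  (0,4)=1 (0,5)=1 (2,1)=1 (3,5)=1 -> step gives (0,4)='1' but target has '0' -> reject
Unique solution: (0,4)=dead, (0,5)=live, (2,1)=live, (3,5)=dead.
Check: live-neighbor counts of every cell in the completed generation 0:
101020
213231
102010
213231
Applying B3/S23 to generation 0 with these counts gives:
000000
001010
000000
001010
which matches the target exactly.

Answer: 000101
000000
010100
000000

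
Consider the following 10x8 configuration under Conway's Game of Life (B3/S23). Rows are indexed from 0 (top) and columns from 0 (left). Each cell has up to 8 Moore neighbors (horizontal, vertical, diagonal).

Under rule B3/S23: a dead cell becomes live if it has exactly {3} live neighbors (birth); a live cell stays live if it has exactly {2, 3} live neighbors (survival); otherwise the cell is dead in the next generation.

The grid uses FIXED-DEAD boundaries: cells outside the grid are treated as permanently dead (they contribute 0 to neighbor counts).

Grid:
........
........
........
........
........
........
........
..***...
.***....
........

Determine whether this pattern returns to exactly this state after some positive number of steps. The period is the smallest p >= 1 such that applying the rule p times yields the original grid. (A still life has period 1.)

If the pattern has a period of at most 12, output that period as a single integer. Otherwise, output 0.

Answer: 2

Derivation:
Simulating and comparing each generation to the original:
Gen 0 (original, given above): 6 live cells
Gen 1: 6 live cells, differs from original
Gen 2: 6 live cells, MATCHES original -> period = 2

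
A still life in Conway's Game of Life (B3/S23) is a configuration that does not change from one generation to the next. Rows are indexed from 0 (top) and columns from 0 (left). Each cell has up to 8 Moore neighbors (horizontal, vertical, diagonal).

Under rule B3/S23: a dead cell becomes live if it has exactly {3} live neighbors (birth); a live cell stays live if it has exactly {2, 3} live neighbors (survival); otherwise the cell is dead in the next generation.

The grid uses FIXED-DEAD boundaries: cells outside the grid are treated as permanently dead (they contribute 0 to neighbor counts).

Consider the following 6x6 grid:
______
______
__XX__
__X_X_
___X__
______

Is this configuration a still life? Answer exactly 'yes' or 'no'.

Compute generation 1 and compare to generation 0 (given above):
Generation 1:
______
______
__XX__
__X_X_
___X__
______
The grids are IDENTICAL -> still life.

Answer: yes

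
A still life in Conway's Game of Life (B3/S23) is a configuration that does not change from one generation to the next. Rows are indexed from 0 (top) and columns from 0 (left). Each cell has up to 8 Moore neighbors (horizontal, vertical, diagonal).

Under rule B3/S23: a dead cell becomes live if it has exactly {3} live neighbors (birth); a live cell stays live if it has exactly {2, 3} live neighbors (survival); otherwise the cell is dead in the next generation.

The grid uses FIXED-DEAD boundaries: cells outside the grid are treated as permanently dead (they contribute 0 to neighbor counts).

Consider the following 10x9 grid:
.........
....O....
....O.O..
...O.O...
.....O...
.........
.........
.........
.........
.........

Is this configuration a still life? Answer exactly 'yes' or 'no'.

Answer: no

Derivation:
Compute generation 1 and compare to generation 0 (given above):
Generation 1:
.........
.....O...
...OO....
.....OO..
....O....
.........
.........
.........
.........
.........
Cell (1,4) differs: gen0=1 vs gen1=0 -> NOT a still life.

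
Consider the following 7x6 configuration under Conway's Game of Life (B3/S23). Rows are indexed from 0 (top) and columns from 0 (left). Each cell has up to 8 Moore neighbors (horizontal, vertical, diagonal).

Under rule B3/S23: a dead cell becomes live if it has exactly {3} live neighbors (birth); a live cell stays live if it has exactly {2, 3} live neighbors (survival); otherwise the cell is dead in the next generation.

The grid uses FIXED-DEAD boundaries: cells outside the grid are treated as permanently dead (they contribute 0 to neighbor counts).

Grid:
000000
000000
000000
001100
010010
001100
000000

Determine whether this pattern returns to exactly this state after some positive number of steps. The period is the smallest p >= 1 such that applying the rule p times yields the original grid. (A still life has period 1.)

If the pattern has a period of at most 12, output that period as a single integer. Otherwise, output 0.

Answer: 1

Derivation:
Simulating and comparing each generation to the original:
Gen 0 (original, given above): 6 live cells
Gen 1: 6 live cells, MATCHES original -> period = 1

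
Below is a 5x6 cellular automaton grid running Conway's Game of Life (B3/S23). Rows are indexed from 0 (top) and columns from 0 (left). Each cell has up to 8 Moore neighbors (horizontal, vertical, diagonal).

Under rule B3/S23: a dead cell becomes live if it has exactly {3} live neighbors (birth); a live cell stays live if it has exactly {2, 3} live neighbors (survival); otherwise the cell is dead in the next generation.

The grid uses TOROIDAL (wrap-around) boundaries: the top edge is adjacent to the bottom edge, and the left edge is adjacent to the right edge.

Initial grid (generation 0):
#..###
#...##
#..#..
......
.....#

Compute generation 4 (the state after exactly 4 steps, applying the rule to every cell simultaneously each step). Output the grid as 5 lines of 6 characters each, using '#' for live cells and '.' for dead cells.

Answer: ......
......
......
......
......

Derivation:
Simulating step by step:
Generation 0 (given above): 10 live cells
Generation 1: 6 live cells
...#..
.#....
#...#.
......
#....#
Generation 2: 2 live cells
#.....
......
......
#.....
......
Generation 3: 0 live cells
......
......
......
......
......
Generation 4: 0 live cells
(generation 4 grid is the final answer)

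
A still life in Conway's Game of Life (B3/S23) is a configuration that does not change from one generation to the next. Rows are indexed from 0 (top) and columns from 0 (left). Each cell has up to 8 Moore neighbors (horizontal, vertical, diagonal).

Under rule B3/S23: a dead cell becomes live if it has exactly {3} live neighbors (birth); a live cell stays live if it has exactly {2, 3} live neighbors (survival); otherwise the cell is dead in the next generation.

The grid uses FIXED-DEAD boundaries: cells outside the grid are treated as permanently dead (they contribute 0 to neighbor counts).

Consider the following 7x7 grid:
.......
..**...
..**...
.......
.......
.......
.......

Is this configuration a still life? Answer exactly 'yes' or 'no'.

Answer: yes

Derivation:
Compute generation 1 and compare to generation 0 (given above):
Generation 1:
.......
..**...
..**...
.......
.......
.......
.......
The grids are IDENTICAL -> still life.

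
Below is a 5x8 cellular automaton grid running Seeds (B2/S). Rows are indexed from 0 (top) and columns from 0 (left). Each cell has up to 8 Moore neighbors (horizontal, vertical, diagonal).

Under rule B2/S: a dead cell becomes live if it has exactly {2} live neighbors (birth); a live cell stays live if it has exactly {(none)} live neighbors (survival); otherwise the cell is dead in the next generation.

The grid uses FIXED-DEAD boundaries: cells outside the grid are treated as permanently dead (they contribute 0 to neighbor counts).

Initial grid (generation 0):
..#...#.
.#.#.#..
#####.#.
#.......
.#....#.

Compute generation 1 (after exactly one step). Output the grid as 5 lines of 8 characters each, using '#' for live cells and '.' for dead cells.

Simulating step by step:
Generation 0 (given above): 14 live cells
Generation 1: 9 live cells
(generation 1 grid is the final answer)

Answer: .#.###..
.......#
........
....#.##
#.......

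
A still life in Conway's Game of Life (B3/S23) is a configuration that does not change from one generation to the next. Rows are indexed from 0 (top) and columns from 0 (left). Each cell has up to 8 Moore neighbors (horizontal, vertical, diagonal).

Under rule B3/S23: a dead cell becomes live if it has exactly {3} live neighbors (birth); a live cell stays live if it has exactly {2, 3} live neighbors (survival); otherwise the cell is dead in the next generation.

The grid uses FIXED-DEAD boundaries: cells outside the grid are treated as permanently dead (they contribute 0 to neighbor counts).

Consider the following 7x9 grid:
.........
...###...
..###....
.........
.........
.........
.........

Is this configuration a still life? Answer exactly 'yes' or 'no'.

Answer: no

Derivation:
Compute generation 1 and compare to generation 0 (given above):
Generation 1:
....#....
..#..#...
..#..#...
...#.....
.........
.........
.........
Cell (0,4) differs: gen0=0 vs gen1=1 -> NOT a still life.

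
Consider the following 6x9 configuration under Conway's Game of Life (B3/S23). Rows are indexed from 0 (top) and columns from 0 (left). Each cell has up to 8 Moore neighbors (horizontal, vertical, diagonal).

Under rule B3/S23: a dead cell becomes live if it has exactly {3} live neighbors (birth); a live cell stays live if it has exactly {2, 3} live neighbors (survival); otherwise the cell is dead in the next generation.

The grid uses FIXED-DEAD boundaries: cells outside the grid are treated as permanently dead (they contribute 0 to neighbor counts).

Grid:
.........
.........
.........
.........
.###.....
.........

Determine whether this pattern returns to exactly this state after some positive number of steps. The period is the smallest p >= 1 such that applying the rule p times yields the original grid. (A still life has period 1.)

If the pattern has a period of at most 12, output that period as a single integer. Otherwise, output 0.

Answer: 2

Derivation:
Simulating and comparing each generation to the original:
Gen 0 (original, given above): 3 live cells
Gen 1: 3 live cells, differs from original
Gen 2: 3 live cells, MATCHES original -> period = 2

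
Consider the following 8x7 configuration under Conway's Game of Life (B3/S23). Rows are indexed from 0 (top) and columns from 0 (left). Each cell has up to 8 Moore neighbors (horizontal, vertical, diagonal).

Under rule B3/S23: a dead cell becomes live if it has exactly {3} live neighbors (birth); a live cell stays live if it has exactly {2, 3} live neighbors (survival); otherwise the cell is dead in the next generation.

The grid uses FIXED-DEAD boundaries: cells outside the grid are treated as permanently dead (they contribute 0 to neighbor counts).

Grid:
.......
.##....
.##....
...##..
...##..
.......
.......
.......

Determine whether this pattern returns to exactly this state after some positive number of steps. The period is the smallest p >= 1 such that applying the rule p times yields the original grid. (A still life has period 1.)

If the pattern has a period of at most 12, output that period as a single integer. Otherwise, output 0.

Simulating and comparing each generation to the original:
Gen 0 (original, given above): 8 live cells
Gen 1: 6 live cells, differs from original
Gen 2: 8 live cells, MATCHES original -> period = 2

Answer: 2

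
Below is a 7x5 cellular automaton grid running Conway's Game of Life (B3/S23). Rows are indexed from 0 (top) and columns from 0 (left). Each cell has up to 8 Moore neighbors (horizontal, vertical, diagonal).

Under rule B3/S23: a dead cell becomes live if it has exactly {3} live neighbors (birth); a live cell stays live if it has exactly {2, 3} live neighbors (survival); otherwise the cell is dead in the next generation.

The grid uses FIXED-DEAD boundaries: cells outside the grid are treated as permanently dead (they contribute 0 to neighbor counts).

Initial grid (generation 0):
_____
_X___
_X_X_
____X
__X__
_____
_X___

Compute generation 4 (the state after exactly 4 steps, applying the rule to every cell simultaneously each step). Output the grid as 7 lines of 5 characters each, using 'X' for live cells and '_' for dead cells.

Answer: _____
__X__
_X_X_
_X_X_
__X__
_____
_____

Derivation:
Simulating step by step:
Generation 0 (given above): 6 live cells
Generation 1: 4 live cells
_____
__X__
__X__
__XX_
_____
_____
_____
Generation 2: 4 live cells
_____
_____
_XX__
__XX_
_____
_____
_____
Generation 3: 6 live cells
_____
_____
_XXX_
_XXX_
_____
_____
_____
Generation 4: 6 live cells
(generation 4 grid is the final answer)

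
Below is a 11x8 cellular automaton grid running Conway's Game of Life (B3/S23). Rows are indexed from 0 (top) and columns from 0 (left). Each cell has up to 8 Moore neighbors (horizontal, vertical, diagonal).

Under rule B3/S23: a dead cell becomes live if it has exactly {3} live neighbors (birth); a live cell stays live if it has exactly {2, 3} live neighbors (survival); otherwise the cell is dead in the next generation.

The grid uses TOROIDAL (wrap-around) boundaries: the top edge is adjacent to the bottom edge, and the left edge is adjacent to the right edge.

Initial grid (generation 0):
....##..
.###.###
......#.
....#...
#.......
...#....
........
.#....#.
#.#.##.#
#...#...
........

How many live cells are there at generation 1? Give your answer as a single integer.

Answer: 31

Derivation:
Simulating step by step:
Generation 0 (given above): 21 live cells
Generation 1: 31 live cells
..####..
..##...#
..###.##
........
........
........
........
##...###
#..#####
##.###.#
....##..
Population at generation 1: 31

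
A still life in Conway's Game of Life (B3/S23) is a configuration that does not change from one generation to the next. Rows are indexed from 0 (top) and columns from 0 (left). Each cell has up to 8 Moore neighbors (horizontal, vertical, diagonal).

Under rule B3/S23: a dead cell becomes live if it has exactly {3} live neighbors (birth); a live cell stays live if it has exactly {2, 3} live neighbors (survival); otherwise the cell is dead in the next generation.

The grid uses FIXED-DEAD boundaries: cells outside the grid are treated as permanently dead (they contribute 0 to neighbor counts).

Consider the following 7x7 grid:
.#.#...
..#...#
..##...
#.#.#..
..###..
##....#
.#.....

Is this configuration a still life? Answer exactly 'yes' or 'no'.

Compute generation 1 and compare to generation 0 (given above):
Generation 1:
..#....
.#.....
..#....
....#..
#.#.##.
##.#...
##.....
Cell (0,1) differs: gen0=1 vs gen1=0 -> NOT a still life.

Answer: no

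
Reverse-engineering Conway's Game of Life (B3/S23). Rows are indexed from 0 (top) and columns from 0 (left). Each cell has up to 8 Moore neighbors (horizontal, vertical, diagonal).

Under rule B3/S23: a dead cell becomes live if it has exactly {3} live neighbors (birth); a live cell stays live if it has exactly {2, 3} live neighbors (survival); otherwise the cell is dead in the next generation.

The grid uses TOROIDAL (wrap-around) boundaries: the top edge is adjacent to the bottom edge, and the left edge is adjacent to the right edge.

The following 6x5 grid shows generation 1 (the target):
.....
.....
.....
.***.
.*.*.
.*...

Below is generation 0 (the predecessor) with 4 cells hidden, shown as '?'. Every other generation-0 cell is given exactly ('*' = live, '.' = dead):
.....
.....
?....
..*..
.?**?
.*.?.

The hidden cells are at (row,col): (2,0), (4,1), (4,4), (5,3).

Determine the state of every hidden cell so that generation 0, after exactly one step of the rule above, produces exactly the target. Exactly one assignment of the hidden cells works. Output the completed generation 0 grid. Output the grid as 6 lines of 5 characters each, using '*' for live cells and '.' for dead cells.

Hidden generation-0 cells (in order): (2,0), (4,1), (4,4), (5,3).
A hidden cell only influences target cells in its own 3x3 neighborhood. Try each of the 2^4 = 16 assignments, step the completed generation 0 forward once under B3/S23, and compare with the target:
  (2,0)=. (4,1)=. (4,4)=. (5,3)=. -> step gives (3,1)='.' but target has '*' -> reject
  (2,0)=. (4,1)=. (4,4)=. (5,3)=* -> step gives (3,1)='.' but target has '*' -> reject
  (2,0)=. (4,1)=. (4,4)=* (5,3)=. -> step gives (3,1)='.' but target has '*' -> reject
  (2,0)=. (4,1)=. (4,4)=* (5,3)=* -> step gives (3,1)='.' but target has '*' -> reject
  (2,0)=. (4,1)=* (4,4)=. (5,3)=. -> step reproduces the target at every cell -> ACCEPT
  (2,0)=. (4,1)=* (4,4)=. (5,3)=* -> step gives (5,3)='*' but target has '.' -> reject
  (2,0)=. (4,1)=* (4,4)=* (5,3)=. -> step gives (3,3)='.' but target has '*' -> reject
  (2,0)=. (4,1)=* (4,4)=* (5,3)=* -> step gives (3,3)='.' but target has '*' -> reject
  (2,0)=* (4,1)=. (4,4)=. (5,3)=. -> step gives (4,2)='*' but target has '.' -> reject
  (2,0)=* (4,1)=. (4,4)=. (5,3)=* -> step gives (5,1)='.' but target has '*' -> reject
  (2,0)=* (4,1)=. (4,4)=* (5,3)=. -> step gives (3,3)='.' but target has '*' -> reject
  (2,0)=* (4,1)=. (4,4)=* (5,3)=* -> step gives (3,3)='.' but target has '*' -> reject
  (2,0)=* (4,1)=* (4,4)=. (5,3)=. -> step gives (3,1)='.' but target has '*' -> reject
  (2,0)=* (4,1)=* (4,4)=. (5,3)=* -> step gives (3,1)='.' but target has '*' -> reject
  (2,0)=* (4,1)=* (4,4)=* (5,3)=. -> step gives (3,0)='*' but target has '.' -> reject
  (2,0)=* (4,1)=* (4,4)=* (5,3)=* -> step gives (3,0)='*' but target has '.' -> reject
Unique solution: (2,0)=dead, (4,1)=live, (4,4)=dead, (5,3)=dead.
Check: live-neighbor counts of every cell in the completed generation 0:
11100
00000
01110
13331
23421
22421
Applying B3/S23 to generation 0 with these counts gives:
.....
.....
.....
.***.
.*.*.
.*...
which matches the target exactly.

Answer: .....
.....
.....
..*..
.***.
.*...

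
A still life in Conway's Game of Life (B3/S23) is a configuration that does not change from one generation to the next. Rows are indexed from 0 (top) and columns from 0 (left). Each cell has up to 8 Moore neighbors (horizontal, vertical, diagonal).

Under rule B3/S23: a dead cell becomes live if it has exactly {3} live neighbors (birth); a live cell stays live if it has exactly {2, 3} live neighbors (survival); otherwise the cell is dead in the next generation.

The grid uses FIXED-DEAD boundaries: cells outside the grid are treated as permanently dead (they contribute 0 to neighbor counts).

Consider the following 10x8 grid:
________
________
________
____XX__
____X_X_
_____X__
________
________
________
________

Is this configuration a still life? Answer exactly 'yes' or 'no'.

Compute generation 1 and compare to generation 0 (given above):
Generation 1:
________
________
________
____XX__
____X_X_
_____X__
________
________
________
________
The grids are IDENTICAL -> still life.

Answer: yes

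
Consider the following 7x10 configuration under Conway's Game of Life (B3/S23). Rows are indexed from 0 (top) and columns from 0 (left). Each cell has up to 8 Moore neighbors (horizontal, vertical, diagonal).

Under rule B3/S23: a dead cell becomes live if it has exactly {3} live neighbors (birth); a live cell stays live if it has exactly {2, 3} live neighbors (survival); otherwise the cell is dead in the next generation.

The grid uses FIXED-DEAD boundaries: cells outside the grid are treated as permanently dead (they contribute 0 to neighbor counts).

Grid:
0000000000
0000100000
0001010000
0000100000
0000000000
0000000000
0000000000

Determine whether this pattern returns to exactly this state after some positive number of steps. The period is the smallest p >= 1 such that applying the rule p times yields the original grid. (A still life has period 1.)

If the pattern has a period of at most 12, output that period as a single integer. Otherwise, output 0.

Simulating and comparing each generation to the original:
Gen 0 (original, given above): 4 live cells
Gen 1: 4 live cells, MATCHES original -> period = 1

Answer: 1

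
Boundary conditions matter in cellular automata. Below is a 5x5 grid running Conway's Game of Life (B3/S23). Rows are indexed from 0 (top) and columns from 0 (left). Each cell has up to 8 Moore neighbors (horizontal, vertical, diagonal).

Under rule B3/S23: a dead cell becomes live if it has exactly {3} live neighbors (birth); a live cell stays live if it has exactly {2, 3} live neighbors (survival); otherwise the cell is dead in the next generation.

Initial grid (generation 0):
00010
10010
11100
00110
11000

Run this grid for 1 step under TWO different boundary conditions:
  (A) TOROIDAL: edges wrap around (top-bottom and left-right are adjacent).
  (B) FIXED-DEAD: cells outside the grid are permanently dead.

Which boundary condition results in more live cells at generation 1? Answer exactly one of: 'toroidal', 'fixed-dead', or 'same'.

Under TOROIDAL boundary, generation 1:
11100
10010
10000
00011
01011
Population = 11

Under FIXED-DEAD boundary, generation 1:
00000
10010
10000
00010
01100
Population = 6

Comparison: toroidal=11, fixed-dead=6 -> toroidal

Answer: toroidal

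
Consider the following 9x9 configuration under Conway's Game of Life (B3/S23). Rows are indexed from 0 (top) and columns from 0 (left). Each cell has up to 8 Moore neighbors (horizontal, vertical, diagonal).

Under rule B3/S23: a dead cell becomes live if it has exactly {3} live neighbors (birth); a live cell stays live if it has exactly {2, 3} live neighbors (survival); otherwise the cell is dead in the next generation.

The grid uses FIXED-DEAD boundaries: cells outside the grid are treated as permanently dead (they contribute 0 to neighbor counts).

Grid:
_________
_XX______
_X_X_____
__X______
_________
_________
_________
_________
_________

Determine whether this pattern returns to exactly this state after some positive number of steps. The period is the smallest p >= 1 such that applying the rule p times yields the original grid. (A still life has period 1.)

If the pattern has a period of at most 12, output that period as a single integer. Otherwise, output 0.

Answer: 1

Derivation:
Simulating and comparing each generation to the original:
Gen 0 (original, given above): 5 live cells
Gen 1: 5 live cells, MATCHES original -> period = 1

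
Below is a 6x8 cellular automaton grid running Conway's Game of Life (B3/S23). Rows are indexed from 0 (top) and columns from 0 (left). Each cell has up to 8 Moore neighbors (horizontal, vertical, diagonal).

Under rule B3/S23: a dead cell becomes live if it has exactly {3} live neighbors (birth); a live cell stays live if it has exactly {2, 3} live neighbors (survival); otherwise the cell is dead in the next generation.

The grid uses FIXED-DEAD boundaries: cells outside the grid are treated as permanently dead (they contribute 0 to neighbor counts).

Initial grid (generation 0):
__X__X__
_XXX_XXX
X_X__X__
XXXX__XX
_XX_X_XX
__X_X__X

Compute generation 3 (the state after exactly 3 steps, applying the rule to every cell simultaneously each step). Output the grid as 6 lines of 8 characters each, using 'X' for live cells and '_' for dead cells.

Answer: __XX_XX_
___X____
XXX_____
XX_X____
X_XX____
____XXX_

Derivation:
Simulating step by step:
Generation 0 (given above): 25 live cells
Generation 1: 19 live cells
_XXXXX__
___X_X__
X____X__
X___X__X
X___X___
_XX__XXX
Generation 2: 20 live cells
__XX_X__
_X_X_XX_
_____XX_
XX__XX__
X__XX__X
_X___XX_
Generation 3: 17 live cells
(generation 3 grid is the final answer)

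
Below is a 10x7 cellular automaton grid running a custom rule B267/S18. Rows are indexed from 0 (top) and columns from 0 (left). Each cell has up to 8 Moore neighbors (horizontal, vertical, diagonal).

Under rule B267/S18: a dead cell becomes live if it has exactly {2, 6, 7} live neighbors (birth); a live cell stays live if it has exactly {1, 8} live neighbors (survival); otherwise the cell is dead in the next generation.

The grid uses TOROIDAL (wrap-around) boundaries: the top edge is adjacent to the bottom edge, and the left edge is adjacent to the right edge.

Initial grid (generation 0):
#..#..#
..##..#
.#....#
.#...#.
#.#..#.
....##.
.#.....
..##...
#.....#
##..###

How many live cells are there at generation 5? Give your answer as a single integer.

Simulating step by step:
Generation 0 (given above): 25 live cells
Generation 1: 16 live cells
.......
....#..
...##..
....#..
#.##...
#.##...
.#...#.
...#..#
.......
..##...
Generation 2: 16 live cells
..#.#..
.....#.
.......
.#...#.
#.....#
.......
.....#.
#.#.###
....#..
..##...
Generation 3: 22 live cells
.#...#.
...###.
....###
.#...#.
.#...#.
#....#.
##.#...
##.....
#......
.#...#.
Generation 4: 16 live cells
##.#...
#.#....
#.#....
.##....
..#....
.....#.
....#..
.......
..#....
..#.##.
Generation 5: 19 live cells
.....#.
.#.....
.#....#
#......
...#...
...###.
....##.
...#...
.##.##.
#....##
Population at generation 5: 19

Answer: 19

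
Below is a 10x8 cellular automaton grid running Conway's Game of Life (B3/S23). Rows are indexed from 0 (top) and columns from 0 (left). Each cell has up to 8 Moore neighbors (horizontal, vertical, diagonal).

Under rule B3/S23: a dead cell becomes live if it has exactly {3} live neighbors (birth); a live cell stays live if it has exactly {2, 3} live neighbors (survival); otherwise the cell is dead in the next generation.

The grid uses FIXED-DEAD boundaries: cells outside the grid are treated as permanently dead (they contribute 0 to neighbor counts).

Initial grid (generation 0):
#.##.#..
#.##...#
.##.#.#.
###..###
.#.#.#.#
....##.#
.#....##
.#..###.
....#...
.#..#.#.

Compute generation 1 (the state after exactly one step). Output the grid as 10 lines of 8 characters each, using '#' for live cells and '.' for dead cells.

Simulating step by step:
Generation 0 (given above): 36 live cells
Generation 1: 25 live cells
(generation 1 grid is the final answer)

Answer: ..###...
#....##.
....#...
#......#
##.#...#
..#.##.#
.......#
....#.##
...##.#.
.....#..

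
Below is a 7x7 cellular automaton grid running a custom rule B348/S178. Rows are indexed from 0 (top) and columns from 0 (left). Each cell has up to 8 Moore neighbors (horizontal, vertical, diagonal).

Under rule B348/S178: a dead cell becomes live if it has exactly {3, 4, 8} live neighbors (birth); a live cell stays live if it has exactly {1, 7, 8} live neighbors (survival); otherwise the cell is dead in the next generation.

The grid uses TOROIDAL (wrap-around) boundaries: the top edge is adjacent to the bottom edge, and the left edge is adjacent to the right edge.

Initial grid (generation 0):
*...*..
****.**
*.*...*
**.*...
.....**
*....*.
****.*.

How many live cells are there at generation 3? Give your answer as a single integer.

Answer: 12

Derivation:
Simulating step by step:
Generation 0 (given above): 23 live cells
Generation 1: 15 live cells
.....*.
....*..
...***.
..**.*.
**..*..
.**.*..
....*..
Generation 2: 12 live cells
....*..
...*.*.
..*....
.*....*
.....*.
*..*.*.
...*.*.
Generation 3: 12 live cells
...*.*.
....**.
.......
.*....*
*...*.*
...*..*
......*
Population at generation 3: 12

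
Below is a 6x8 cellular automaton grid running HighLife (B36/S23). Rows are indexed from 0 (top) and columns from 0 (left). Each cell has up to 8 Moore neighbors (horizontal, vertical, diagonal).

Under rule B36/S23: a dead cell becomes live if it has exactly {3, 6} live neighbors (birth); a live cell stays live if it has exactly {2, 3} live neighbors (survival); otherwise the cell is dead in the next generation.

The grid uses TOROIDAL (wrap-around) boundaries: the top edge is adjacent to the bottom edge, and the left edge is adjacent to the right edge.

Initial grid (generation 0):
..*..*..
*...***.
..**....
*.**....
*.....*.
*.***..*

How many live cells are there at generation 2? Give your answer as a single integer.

Answer: 27

Derivation:
Simulating step by step:
Generation 0 (given above): 18 live cells
Generation 1: 22 live cells
*.*.....
.**.***.
..*..*.*
..**...*
*...*...
*.******
Generation 2: 27 live cells
**.*.*..
*.*.****
*....*.*
*****.**
*..*....
*.*.***.
Population at generation 2: 27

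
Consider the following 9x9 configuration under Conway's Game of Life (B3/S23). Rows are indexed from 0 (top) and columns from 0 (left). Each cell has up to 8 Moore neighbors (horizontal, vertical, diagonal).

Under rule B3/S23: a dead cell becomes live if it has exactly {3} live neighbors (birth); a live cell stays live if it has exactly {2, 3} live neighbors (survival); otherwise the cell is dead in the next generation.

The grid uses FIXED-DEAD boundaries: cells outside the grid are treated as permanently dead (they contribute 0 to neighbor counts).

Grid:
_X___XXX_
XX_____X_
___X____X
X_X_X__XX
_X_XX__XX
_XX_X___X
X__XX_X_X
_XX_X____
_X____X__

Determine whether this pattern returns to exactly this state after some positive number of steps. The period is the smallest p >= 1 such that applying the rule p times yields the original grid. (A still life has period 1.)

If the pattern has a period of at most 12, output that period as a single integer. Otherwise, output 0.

Simulating and comparing each generation to the original:
Gen 0 (original, given above): 33 live cells
Gen 1: 32 live cells, differs from original
Gen 2: 33 live cells, differs from original
Gen 3: 27 live cells, differs from original
Gen 4: 23 live cells, differs from original
Gen 5: 22 live cells, differs from original
Gen 6: 27 live cells, differs from original
Gen 7: 16 live cells, differs from original
Gen 8: 15 live cells, differs from original
Gen 9: 15 live cells, differs from original
Gen 10: 17 live cells, differs from original
Gen 11: 17 live cells, differs from original
Gen 12: 19 live cells, differs from original
No period found within 12 steps.

Answer: 0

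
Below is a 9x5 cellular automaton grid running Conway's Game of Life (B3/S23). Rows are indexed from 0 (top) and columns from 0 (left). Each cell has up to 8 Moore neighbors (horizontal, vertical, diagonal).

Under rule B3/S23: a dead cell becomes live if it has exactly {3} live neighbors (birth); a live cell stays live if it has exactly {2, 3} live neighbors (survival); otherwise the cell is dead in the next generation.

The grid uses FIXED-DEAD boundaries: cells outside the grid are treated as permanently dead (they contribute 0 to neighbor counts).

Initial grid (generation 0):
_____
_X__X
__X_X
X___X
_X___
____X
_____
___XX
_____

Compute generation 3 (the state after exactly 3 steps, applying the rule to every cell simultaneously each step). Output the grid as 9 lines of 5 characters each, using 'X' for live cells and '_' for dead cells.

Answer: _____
_____
___X_
___X_
_____
_____
_____
_____
_____

Derivation:
Simulating step by step:
Generation 0 (given above): 10 live cells
Generation 1: 7 live cells
_____
___X_
_X__X
_X_X_
_____
_____
___XX
_____
_____
Generation 2: 3 live cells
_____
_____
___XX
__X__
_____
_____
_____
_____
_____
Generation 3: 2 live cells
(generation 3 grid is the final answer)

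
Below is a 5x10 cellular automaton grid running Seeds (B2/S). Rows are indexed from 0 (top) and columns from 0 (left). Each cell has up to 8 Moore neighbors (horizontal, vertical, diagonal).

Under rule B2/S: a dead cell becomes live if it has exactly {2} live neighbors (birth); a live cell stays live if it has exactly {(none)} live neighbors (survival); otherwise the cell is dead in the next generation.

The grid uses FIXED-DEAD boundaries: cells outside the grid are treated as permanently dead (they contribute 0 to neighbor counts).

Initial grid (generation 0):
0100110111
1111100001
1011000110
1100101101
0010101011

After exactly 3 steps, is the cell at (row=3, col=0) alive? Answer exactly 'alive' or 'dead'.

Answer: dead

Derivation:
Simulating step by step:
Generation 0 (given above): 28 live cells
Generation 1: 2 live cells
0000001000
0000000000
0000000000
0000000000
1000000000
Generation 2: 0 live cells
0000000000
0000000000
0000000000
0000000000
0000000000
Generation 3: 0 live cells
0000000000
0000000000
0000000000
0000000000
0000000000

Cell (3,0) at generation 3: 0 -> dead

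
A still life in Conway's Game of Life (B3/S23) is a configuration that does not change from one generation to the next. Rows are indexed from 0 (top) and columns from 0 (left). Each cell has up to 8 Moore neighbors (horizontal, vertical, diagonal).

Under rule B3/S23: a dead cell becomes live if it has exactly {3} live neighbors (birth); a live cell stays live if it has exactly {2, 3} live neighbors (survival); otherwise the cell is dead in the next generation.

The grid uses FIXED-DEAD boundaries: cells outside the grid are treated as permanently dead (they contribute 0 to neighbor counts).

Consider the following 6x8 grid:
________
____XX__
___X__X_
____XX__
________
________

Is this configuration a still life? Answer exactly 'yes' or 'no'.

Answer: yes

Derivation:
Compute generation 1 and compare to generation 0 (given above):
Generation 1:
________
____XX__
___X__X_
____XX__
________
________
The grids are IDENTICAL -> still life.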